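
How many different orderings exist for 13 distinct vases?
13! = 6227020800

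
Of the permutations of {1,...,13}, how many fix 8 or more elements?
Exactly j fixed points: C(13,j)·!(13-j); sum over j ≥ 8 (derangement numbers via !m = (m-1)·(!(m-1) + !(m-2)): !0..!5 = 1, 0, 1, 2, 9, 44). Σ_{j=8}^{13} C(13,j)·!(13-j) = C(13,8)·!5 + C(13,9)·!4 + C(13,10)·!3 + C(13,11)·!2 + C(13,12)·!1 + C(13,13)·!0 = 1287·44 + 715·9 + 286·2 + 78·1 + 13·0 + 1·1 = 63714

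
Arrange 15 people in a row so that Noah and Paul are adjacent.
Treat as block: (15-1)! × 2! = 87178291200 × 2 = 174356582400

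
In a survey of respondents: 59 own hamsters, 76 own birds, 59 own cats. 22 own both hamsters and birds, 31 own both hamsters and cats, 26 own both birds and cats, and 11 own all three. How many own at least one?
|A∪B∪C| = 59+76+59-22-31-26+11 = 126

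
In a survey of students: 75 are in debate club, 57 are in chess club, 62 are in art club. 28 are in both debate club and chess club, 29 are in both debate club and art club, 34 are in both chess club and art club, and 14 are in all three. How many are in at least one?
|A∪B∪C| = 75+57+62-28-29-34+14 = 117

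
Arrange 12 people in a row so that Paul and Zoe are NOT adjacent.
Total - adjacent = 12! - (12-1)!×2 = 479001600 - 79833600 = 399168000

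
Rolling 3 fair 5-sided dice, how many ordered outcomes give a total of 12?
Coefficient of x^12 in (x + x² + ... + x^5)^3. By inclusion-exclusion on dice exceeding 5: Σ_j (-1)^j C(3,j)·C(12-1-5j, 2) = C(3,0)·C(11,2) - C(3,1)·C(6,2) = 1·55 - 3·15 = 10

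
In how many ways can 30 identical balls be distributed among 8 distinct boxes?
C(30+8-1, 8-1) = C(37, 7) = 10295472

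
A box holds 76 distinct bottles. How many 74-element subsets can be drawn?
C(76,74) = 76!/(74!×2!) = 2850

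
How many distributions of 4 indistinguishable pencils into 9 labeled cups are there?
C(4+9-1, 9-1) = C(12, 8) = 495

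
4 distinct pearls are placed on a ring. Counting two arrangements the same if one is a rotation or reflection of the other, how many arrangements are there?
(4-1)!/2 = 6/2 = 3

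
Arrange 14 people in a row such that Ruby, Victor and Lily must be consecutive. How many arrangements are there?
Treat the 3 as one block: (14-3+1)! × 3! = 479001600 × 6 = 2874009600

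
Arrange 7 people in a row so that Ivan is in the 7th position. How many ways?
Fix one position: (7-1)! = 720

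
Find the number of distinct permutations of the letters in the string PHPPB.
5! / (1! × 1! × 3!) = 20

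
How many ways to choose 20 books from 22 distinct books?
C(22,20) = 22!/(20!×2!) = 231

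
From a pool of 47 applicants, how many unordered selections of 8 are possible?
C(47,8) = 47!/(8!×39!) = 314457495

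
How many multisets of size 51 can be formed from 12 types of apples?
C(51+12-1, 12-1) = C(62, 11) = 508271323092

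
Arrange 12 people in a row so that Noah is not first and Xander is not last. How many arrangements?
By inclusion-exclusion: 12! - 2×(12-1)! + (12-2)! = 479001600 - 79833600 + 3628800 = 402796800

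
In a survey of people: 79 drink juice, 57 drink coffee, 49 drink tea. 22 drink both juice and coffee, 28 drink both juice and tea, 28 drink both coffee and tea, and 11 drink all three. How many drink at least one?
|A∪B∪C| = 79+57+49-22-28-28+11 = 118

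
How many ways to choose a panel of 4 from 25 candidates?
C(25,4) = 25!/(4!×21!) = 12650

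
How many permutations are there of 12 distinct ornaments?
12! = 479001600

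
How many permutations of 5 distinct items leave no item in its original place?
!5 = Σ_{j=0}^{5} (-1)^j·5!/j! = 120 - 120 + 60 - 20 + 5 - 1 = 44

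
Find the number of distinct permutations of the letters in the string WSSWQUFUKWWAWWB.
15! / (2! × 1! × 1! × 1! × 1! × 2! × 6! × 1!) = 454053600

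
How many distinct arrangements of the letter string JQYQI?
5! / (2! × 1! × 1! × 1!) = 60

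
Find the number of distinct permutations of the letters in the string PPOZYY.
6! / (1! × 2! × 2! × 1!) = 180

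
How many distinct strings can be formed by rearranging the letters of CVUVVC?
6! / (3! × 1! × 2!) = 60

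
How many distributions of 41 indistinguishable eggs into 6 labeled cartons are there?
C(41+6-1, 6-1) = C(46, 5) = 1370754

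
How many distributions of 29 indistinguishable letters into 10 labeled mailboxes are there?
C(29+10-1, 10-1) = C(38, 9) = 163011640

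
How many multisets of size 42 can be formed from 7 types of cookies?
C(42+7-1, 7-1) = C(48, 6) = 12271512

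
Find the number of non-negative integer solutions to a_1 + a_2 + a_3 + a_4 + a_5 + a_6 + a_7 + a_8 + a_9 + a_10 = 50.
C(50+10-1, 10-1) = C(59, 9) = 12565671261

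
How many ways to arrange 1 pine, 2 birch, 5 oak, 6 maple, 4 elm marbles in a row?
18! / (1! × 2! × 5! × 6! × 4!) = 1543782240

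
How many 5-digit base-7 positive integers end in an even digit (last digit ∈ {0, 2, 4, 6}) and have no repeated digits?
Last∈{0,2,4,6}. Last=0: 360. Last nonzero: 3×5×P(5,3) = 900. Total = 1260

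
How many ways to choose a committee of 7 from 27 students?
C(27,7) = 27!/(7!×20!) = 888030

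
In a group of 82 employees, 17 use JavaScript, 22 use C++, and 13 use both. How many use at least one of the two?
|A∪B| = |A| + |B| - |A∩B| = 17 + 22 - 13 = 26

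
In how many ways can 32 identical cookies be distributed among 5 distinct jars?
C(32+5-1, 5-1) = C(36, 4) = 58905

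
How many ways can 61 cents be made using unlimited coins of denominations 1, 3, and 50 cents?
Coefficient of x^61 in 1/(1-x^1) · 1/(1-x^3) · 1/(1-x^50). Case on j = number of 50-cent coins (j = 0..1); remainder r = 61 - 50j is made from {1,3} in ⌊r/3⌋+1 ways. r = 61, 11 → 21 + 4 = 25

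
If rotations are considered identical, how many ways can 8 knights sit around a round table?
Circular: fix one position, arrange the rest. (8-1)! = 5040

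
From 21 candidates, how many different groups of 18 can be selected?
C(21,18) = 21!/(18!×3!) = 1330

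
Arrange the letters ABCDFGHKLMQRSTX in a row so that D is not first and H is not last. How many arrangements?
By inclusion-exclusion: 15! - 2×(15-1)! + (15-2)! = 1307674368000 - 174356582400 + 6227020800 = 1139544806400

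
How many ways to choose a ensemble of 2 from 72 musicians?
C(72,2) = 72!/(2!×70!) = 2556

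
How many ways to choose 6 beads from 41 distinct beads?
C(41,6) = 41!/(6!×35!) = 4496388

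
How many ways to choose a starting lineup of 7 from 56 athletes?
C(56,7) = 56!/(7!×49!) = 231917400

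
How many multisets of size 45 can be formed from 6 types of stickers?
C(45+6-1, 6-1) = C(50, 5) = 2118760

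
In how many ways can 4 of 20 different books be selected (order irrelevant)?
C(20,4) = 20!/(4!×16!) = 4845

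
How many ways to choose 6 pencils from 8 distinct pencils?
C(8,6) = 8!/(6!×2!) = 28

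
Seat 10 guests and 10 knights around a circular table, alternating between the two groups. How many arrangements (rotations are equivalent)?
Fix one of the guests: (10-1)! ways for the remaining guests, × 10! ways for the knights = 362880 × 3628800 = 1316818944000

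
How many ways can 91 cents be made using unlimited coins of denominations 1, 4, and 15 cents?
Coefficient of x^91 in 1/(1-x^1) · 1/(1-x^4) · 1/(1-x^15). Case on j = number of 15-cent coins (j = 0..6); remainder r = 91 - 15j is made from {1,4} in ⌊r/4⌋+1 ways. r = 91, 76, 61, 46, 31, 16, 1 → 23 + 20 + 16 + 12 + 8 + 5 + 1 = 85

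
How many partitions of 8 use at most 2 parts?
By conjugation, equals partitions of 8 into parts ≤ 2. Let r_j(i) = number of partitions of i into parts ≤ j, for i = 0..8. r_1(i) = 1 for all i; r_j(i) = r_{j-1}(i) + r_j(i-j). Rows j = 2..2: ≤2: 1 1 2 2 3 3 4 4 5. r_2(8) = 5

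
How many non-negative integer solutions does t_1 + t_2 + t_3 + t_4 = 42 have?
C(42+4-1, 4-1) = C(45, 3) = 14190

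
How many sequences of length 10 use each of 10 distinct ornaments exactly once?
10! = 3628800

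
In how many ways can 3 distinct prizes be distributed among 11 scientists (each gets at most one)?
P(11,3) = 11!/(11-3)! = 990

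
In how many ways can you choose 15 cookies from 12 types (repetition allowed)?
C(15+12-1, 12-1) = C(26, 11) = 7726160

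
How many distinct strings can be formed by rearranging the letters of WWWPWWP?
7! / (5! × 2!) = 21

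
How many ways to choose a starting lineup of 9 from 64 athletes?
C(64,9) = 64!/(9!×55!) = 27540584512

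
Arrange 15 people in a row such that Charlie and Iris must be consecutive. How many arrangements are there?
Treat the 2 as one block: (15-2+1)! × 2! = 87178291200 × 2 = 174356582400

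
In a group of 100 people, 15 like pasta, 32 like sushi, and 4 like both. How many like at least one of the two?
|A∪B| = |A| + |B| - |A∩B| = 15 + 32 - 4 = 43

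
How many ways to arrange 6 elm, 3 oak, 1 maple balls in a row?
10! / (6! × 3! × 1!) = 840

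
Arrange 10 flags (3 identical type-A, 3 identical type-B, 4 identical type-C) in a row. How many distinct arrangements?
10! / (3! × 3! × 4!) = 4200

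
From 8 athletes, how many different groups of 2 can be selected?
C(8,2) = 8!/(2!×6!) = 28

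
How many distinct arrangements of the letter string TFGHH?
5! / (1! × 2! × 1! × 1!) = 60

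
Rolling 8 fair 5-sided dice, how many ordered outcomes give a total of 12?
Coefficient of x^12 in (x + x² + ... + x^5)^8. By inclusion-exclusion on dice exceeding 5: Σ_j (-1)^j C(8,j)·C(12-1-5j, 7) = C(8,0)·C(11,7) = 1·330 = 330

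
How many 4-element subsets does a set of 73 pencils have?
C(73,4) = 73!/(4!×69!) = 1088430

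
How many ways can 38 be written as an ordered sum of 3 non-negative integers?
C(38+3-1, 3-1) = C(40, 2) = 780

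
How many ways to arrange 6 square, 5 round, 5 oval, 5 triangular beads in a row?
21! / (6! × 5! × 5! × 5!) = 41064607584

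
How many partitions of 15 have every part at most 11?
Let r_j(i) = number of partitions of i into parts ≤ j, for i = 0..15. r_1(i) = 1 for all i; r_j(i) = r_{j-1}(i) + r_j(i-j). Rows j = 2..11: ≤2: 1 1 2 2 3 3 4 4 5 5 6 6 7 7 8 8; ≤3: 1 1 2 3 4 5 7 8 10 12 14 16 19 21 24 27; ≤4: 1 1 2 3 5 6 9 11 15 18 23 27 34 39 47 54; ≤5: 1 1 2 3 5 7 10 13 18 23 30 37 47 57 70 84; ≤6: 1 1 2 3 5 7 11 14 20 26 35 44 58 71 90 110; ≤7: 1 1 2 3 5 7 11 15 21 28 38 49 65 82 105 131; ≤8: 1 1 2 3 5 7 11 15 22 29 40 52 70 89 116 146; ≤9: 1 1 2 3 5 7 11 15 22 30 41 54 73 94 123 157; ≤10: 1 1 2 3 5 7 11 15 22 30 42 55 75 97 128 164; ≤11: 1 1 2 3 5 7 11 15 22 30 42 56 76 99 131 169. r_11(15) = 169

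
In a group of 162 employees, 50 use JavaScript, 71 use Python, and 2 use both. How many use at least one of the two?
|A∪B| = |A| + |B| - |A∩B| = 50 + 71 - 2 = 119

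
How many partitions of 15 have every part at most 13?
Let r_j(i) = number of partitions of i into parts ≤ j, for i = 0..15. r_1(i) = 1 for all i; r_j(i) = r_{j-1}(i) + r_j(i-j). Rows j = 2..13: ≤2: 1 1 2 2 3 3 4 4 5 5 6 6 7 7 8 8; ≤3: 1 1 2 3 4 5 7 8 10 12 14 16 19 21 24 27; ≤4: 1 1 2 3 5 6 9 11 15 18 23 27 34 39 47 54; ≤5: 1 1 2 3 5 7 10 13 18 23 30 37 47 57 70 84; ≤6: 1 1 2 3 5 7 11 14 20 26 35 44 58 71 90 110; ≤7: 1 1 2 3 5 7 11 15 21 28 38 49 65 82 105 131; ≤8: 1 1 2 3 5 7 11 15 22 29 40 52 70 89 116 146; ≤9: 1 1 2 3 5 7 11 15 22 30 41 54 73 94 123 157; ≤10: 1 1 2 3 5 7 11 15 22 30 42 55 75 97 128 164; ≤11: 1 1 2 3 5 7 11 15 22 30 42 56 76 99 131 169; ≤12: 1 1 2 3 5 7 11 15 22 30 42 56 77 100 133 172; ≤13: 1 1 2 3 5 7 11 15 22 30 42 56 77 101 134 174. r_13(15) = 174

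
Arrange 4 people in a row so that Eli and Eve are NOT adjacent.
Total - adjacent = 4! - (4-1)!×2 = 24 - 12 = 12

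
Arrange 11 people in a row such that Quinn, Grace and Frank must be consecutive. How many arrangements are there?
Treat the 3 as one block: (11-3+1)! × 3! = 362880 × 6 = 2177280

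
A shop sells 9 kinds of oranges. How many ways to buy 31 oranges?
C(31+9-1, 9-1) = C(39, 8) = 61523748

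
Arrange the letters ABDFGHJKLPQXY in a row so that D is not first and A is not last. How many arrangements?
By inclusion-exclusion: 13! - 2×(13-1)! + (13-2)! = 6227020800 - 958003200 + 39916800 = 5308934400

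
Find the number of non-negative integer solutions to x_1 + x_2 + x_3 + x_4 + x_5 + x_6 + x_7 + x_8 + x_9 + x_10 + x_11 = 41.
C(41+11-1, 11-1) = C(51, 10) = 12777711870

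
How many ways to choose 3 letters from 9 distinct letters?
C(9,3) = 9!/(3!×6!) = 84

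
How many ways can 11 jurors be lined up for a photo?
11! = 39916800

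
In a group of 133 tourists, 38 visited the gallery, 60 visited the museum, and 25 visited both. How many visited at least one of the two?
|A∪B| = |A| + |B| - |A∩B| = 38 + 60 - 25 = 73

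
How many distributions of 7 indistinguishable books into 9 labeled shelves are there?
C(7+9-1, 9-1) = C(15, 8) = 6435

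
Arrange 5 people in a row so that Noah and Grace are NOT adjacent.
Total - adjacent = 5! - (5-1)!×2 = 120 - 48 = 72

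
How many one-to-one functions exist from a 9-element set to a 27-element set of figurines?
P(27,9) = 27!/(27-9)! = 1700755056000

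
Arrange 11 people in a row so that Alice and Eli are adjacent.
Treat as block: (11-1)! × 2! = 3628800 × 2 = 7257600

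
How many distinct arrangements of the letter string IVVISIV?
7! / (1! × 3! × 3!) = 140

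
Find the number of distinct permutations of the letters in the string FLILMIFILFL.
11! / (4! × 3! × 1! × 3!) = 46200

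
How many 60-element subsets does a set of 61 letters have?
C(61,60) = 61!/(60!×1!) = 61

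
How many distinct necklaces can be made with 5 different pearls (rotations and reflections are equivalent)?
(5-1)!/2 = 24/2 = 12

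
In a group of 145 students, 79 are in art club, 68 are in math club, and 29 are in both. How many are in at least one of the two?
|A∪B| = |A| + |B| - |A∩B| = 79 + 68 - 29 = 118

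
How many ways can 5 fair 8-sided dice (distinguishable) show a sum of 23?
Coefficient of x^23 in (x + x² + ... + x^8)^5. By inclusion-exclusion on dice exceeding 8: Σ_j (-1)^j C(5,j)·C(23-1-8j, 4) = C(5,0)·C(22,4) - C(5,1)·C(14,4) + C(5,2)·C(6,4) = 1·7315 - 5·1001 + 10·15 = 2460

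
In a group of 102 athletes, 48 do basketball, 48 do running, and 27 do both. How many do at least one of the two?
|A∪B| = |A| + |B| - |A∩B| = 48 + 48 - 27 = 69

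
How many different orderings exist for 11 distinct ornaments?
11! = 39916800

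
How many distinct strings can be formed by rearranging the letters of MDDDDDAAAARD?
12! / (1! × 4! × 1! × 6!) = 27720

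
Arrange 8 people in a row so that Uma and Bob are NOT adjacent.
Total - adjacent = 8! - (8-1)!×2 = 40320 - 10080 = 30240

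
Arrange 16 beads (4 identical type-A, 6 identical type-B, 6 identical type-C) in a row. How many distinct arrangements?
16! / (4! × 6! × 6!) = 1681680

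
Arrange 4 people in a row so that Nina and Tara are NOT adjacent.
Total - adjacent = 4! - (4-1)!×2 = 24 - 12 = 12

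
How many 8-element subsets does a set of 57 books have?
C(57,8) = 57!/(8!×49!) = 1652411475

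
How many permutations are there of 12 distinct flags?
12! = 479001600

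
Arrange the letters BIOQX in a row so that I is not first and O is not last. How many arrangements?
By inclusion-exclusion: 5! - 2×(5-1)! + (5-2)! = 120 - 48 + 6 = 78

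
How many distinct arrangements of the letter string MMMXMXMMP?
9! / (1! × 6! × 2!) = 252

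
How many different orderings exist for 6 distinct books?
6! = 720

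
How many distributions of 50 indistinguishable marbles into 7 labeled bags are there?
C(50+7-1, 7-1) = C(56, 6) = 32468436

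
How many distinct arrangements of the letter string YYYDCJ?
6! / (1! × 3! × 1! × 1!) = 120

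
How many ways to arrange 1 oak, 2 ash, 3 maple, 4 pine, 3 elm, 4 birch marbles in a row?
17! / (1! × 2! × 3! × 4! × 3! × 4!) = 8576568000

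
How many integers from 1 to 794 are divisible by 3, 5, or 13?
⌊794/3⌋+⌊794/5⌋+⌊794/13⌋ - ⌊794/15⌋-⌊794/39⌋-⌊794/65⌋ + ⌊794/195⌋ = 264+158+61 - 52-20-12 + 4 = 403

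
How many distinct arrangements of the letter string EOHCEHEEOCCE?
12! / (2! × 3! × 5! × 2!) = 166320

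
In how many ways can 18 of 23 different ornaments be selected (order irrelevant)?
C(23,18) = 23!/(18!×5!) = 33649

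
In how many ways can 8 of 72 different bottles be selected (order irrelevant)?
C(72,8) = 72!/(8!×64!) = 11969016345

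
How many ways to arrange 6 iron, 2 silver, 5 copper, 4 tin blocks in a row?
17! / (6! × 2! × 5! × 4!) = 85765680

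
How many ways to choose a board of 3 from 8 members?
C(8,3) = 8!/(3!×5!) = 56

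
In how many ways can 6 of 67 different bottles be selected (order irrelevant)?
C(67,6) = 67!/(6!×61!) = 99795696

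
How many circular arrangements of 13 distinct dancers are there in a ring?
Circular: fix one position, arrange the rest. (13-1)! = 479001600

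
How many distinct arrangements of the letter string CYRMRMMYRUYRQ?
13! / (4! × 1! × 1! × 3! × 1! × 3!) = 7207200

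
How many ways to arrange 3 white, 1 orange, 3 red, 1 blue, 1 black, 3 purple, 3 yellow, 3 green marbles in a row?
18! / (3! × 1! × 3! × 1! × 1! × 3! × 3! × 3!) = 823350528000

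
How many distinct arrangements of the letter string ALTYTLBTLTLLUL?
14! / (6! × 4! × 1! × 1! × 1! × 1!) = 5045040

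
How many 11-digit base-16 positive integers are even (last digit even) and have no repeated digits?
Last∈{0,2,4,6,8,10,12,14}. Last=0: 10897286400. Last nonzero: 7×14×P(14,9) = 71195604480. Total = 82092890880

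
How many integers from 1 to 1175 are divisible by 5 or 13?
⌊1175/5⌋ + ⌊1175/13⌋ - ⌊1175/65⌋ = 235 + 90 - 18 = 307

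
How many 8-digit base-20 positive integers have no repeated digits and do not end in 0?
Last digit: 19 nonzero choices. First digit: 18 (nonzero, ≠last). Middle 6: P(18,6) = 13366080. Total = 4571199360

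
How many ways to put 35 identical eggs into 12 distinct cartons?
C(35+12-1, 12-1) = C(46, 11) = 13340783196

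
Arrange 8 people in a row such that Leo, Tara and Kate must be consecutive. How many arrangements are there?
Treat the 3 as one block: (8-3+1)! × 3! = 720 × 6 = 4320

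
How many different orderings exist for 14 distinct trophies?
14! = 87178291200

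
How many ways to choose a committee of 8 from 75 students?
C(75,8) = 75!/(8!×67!) = 16871053725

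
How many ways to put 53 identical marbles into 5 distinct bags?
C(53+5-1, 5-1) = C(57, 4) = 395010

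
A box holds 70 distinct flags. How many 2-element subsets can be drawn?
C(70,2) = 70!/(2!×68!) = 2415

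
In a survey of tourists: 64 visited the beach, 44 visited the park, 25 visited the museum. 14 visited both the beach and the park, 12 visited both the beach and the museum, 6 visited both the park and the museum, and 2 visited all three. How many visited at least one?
|A∪B∪C| = 64+44+25-14-12-6+2 = 103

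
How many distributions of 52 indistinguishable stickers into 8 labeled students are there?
C(52+8-1, 8-1) = C(59, 7) = 341149446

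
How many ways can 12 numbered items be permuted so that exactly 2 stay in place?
Choose the 2 fixed points C(12,2) = 66, derange the rest: !10 = Σ_{j=0}^{10} (-1)^j·10!/j! = 3628800 - 3628800 + 1814400 - 604800 + 151200 - 30240 + 5040 - 720 + 90 - 10 + 1 = 1334961. Product = 66 × 1334961 = 88107426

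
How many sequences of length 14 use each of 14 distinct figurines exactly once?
14! = 87178291200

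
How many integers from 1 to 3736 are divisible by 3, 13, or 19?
⌊3736/3⌋+⌊3736/13⌋+⌊3736/19⌋ - ⌊3736/39⌋-⌊3736/57⌋-⌊3736/247⌋ + ⌊3736/741⌋ = 1245+287+196 - 95-65-15 + 5 = 1558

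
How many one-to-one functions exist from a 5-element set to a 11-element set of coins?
P(11,5) = 11!/(11-5)! = 55440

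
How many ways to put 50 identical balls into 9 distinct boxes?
C(50+9-1, 9-1) = C(58, 8) = 1916797311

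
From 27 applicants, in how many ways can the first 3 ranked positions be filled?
P(27,3) = 27!/(27-3)! = 17550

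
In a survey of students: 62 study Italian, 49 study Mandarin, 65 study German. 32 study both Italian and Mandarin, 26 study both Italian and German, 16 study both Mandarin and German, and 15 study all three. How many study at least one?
|A∪B∪C| = 62+49+65-32-26-16+15 = 117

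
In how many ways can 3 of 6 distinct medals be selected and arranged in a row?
P(6,3) = 6!/(6-3)! = 120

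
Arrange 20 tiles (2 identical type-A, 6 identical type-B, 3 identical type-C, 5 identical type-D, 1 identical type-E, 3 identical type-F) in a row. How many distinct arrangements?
20! / (2! × 6! × 3! × 5! × 1! × 3!) = 391091500800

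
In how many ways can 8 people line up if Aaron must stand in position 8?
Fix one position: (8-1)! = 5040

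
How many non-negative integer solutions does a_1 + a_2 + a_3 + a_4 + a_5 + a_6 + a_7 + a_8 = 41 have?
C(41+8-1, 8-1) = C(48, 7) = 73629072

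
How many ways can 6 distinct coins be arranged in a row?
6! = 720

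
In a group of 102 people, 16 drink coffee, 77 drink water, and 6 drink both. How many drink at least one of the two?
|A∪B| = |A| + |B| - |A∩B| = 16 + 77 - 6 = 87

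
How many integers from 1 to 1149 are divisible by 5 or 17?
⌊1149/5⌋ + ⌊1149/17⌋ - ⌊1149/85⌋ = 229 + 67 - 13 = 283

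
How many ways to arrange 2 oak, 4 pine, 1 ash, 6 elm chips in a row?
13! / (2! × 4! × 1! × 6!) = 180180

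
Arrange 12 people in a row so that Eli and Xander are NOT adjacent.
Total - adjacent = 12! - (12-1)!×2 = 479001600 - 79833600 = 399168000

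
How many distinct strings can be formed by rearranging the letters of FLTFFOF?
7! / (1! × 4! × 1! × 1!) = 210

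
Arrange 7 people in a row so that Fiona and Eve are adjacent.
Treat as block: (7-1)! × 2! = 720 × 2 = 1440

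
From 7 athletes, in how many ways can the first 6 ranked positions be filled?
P(7,6) = 7!/(7-6)! = 5040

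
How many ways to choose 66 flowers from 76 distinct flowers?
C(76,66) = 76!/(66!×10!) = 954526728530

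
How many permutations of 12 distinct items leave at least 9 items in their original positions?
Exactly j fixed points: C(12,j)·!(12-j); sum over j ≥ 9 (derangement numbers via !m = (m-1)·(!(m-1) + !(m-2)): !0..!3 = 1, 0, 1, 2). Σ_{j=9}^{12} C(12,j)·!(12-j) = C(12,9)·!3 + C(12,10)·!2 + C(12,11)·!1 + C(12,12)·!0 = 220·2 + 66·1 + 12·0 + 1·1 = 507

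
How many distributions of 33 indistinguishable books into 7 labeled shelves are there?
C(33+7-1, 7-1) = C(39, 6) = 3262623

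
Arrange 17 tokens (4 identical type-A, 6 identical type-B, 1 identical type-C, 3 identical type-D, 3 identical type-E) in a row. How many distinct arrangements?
17! / (4! × 6! × 1! × 3! × 3!) = 571771200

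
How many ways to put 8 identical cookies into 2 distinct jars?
C(8+2-1, 2-1) = C(9, 1) = 9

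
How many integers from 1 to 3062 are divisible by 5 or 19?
⌊3062/5⌋ + ⌊3062/19⌋ - ⌊3062/95⌋ = 612 + 161 - 32 = 741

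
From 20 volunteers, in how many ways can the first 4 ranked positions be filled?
P(20,4) = 20!/(20-4)! = 116280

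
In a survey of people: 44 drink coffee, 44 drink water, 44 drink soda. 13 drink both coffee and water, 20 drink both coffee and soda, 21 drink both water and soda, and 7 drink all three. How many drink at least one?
|A∪B∪C| = 44+44+44-13-20-21+7 = 85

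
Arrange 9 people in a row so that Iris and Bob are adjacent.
Treat as block: (9-1)! × 2! = 40320 × 2 = 80640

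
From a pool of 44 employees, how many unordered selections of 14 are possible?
C(44,14) = 44!/(14!×30!) = 114955808528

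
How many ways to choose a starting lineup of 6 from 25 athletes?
C(25,6) = 25!/(6!×19!) = 177100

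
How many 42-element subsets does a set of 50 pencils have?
C(50,42) = 50!/(42!×8!) = 536878650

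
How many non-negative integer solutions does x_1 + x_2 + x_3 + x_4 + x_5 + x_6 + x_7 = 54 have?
C(54+7-1, 7-1) = C(60, 6) = 50063860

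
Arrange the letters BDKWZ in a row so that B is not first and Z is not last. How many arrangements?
By inclusion-exclusion: 5! - 2×(5-1)! + (5-2)! = 120 - 48 + 6 = 78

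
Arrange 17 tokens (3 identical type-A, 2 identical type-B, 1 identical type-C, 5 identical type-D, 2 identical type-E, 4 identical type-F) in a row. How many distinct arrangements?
17! / (3! × 2! × 1! × 5! × 2! × 4!) = 5145940800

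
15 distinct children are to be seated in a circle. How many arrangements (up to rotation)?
Circular: fix one position, arrange the rest. (15-1)! = 87178291200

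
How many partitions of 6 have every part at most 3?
Let r_j(i) = number of partitions of i into parts ≤ j, for i = 0..6. r_1(i) = 1 for all i; r_j(i) = r_{j-1}(i) + r_j(i-j). Rows j = 2..3: ≤2: 1 1 2 2 3 3 4; ≤3: 1 1 2 3 4 5 7. r_3(6) = 7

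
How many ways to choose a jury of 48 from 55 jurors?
C(55,48) = 55!/(48!×7!) = 202927725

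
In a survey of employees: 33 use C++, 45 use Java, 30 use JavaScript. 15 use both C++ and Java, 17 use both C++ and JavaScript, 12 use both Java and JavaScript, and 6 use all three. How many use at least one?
|A∪B∪C| = 33+45+30-15-17-12+6 = 70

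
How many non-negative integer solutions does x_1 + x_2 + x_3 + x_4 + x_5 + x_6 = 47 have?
C(47+6-1, 6-1) = C(52, 5) = 2598960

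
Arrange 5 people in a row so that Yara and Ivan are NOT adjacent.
Total - adjacent = 5! - (5-1)!×2 = 120 - 48 = 72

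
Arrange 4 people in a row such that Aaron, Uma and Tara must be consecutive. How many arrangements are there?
Treat the 3 as one block: (4-3+1)! × 3! = 2 × 6 = 12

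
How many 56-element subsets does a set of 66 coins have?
C(66,56) = 66!/(56!×10!) = 210980549208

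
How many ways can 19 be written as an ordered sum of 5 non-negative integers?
C(19+5-1, 5-1) = C(23, 4) = 8855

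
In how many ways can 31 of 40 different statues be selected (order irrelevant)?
C(40,31) = 40!/(31!×9!) = 273438880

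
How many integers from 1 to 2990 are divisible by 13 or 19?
⌊2990/13⌋ + ⌊2990/19⌋ - ⌊2990/247⌋ = 230 + 157 - 12 = 375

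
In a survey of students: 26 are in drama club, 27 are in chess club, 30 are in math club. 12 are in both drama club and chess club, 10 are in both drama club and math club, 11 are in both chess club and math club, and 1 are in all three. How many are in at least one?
|A∪B∪C| = 26+27+30-12-10-11+1 = 51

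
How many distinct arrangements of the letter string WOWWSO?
6! / (1! × 2! × 3!) = 60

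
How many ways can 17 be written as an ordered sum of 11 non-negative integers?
C(17+11-1, 11-1) = C(27, 10) = 8436285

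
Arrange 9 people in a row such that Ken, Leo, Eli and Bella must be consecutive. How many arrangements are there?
Treat the 4 as one block: (9-4+1)! × 4! = 720 × 24 = 17280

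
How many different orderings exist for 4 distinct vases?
4! = 24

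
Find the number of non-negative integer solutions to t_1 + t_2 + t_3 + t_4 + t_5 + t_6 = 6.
C(6+6-1, 6-1) = C(11, 5) = 462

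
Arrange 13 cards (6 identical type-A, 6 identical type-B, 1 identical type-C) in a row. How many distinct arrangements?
13! / (6! × 6! × 1!) = 12012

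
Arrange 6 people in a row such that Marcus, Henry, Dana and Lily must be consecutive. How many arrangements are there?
Treat the 4 as one block: (6-4+1)! × 4! = 6 × 24 = 144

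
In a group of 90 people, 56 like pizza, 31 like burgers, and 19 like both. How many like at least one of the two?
|A∪B| = |A| + |B| - |A∩B| = 56 + 31 - 19 = 68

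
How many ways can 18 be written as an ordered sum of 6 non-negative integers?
C(18+6-1, 6-1) = C(23, 5) = 33649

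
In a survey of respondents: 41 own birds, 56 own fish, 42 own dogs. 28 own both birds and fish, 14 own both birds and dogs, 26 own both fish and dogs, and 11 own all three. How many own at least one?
|A∪B∪C| = 41+56+42-28-14-26+11 = 82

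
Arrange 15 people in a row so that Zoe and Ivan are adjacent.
Treat as block: (15-1)! × 2! = 87178291200 × 2 = 174356582400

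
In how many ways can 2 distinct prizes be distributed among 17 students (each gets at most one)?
P(17,2) = 17!/(17-2)! = 272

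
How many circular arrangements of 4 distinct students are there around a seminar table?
Circular: fix one position, arrange the rest. (4-1)! = 6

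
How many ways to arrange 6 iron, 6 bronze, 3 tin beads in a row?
15! / (6! × 6! × 3!) = 420420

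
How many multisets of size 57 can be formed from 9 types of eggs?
C(57+9-1, 9-1) = C(65, 8) = 5047381560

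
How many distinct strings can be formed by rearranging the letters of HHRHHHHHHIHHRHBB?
16! / (2! × 1! × 2! × 11!) = 131040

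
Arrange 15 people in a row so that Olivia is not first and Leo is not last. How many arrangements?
By inclusion-exclusion: 15! - 2×(15-1)! + (15-2)! = 1307674368000 - 174356582400 + 6227020800 = 1139544806400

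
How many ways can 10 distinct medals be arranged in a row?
10! = 3628800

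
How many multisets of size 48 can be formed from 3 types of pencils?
C(48+3-1, 3-1) = C(50, 2) = 1225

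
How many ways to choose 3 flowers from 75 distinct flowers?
C(75,3) = 75!/(3!×72!) = 67525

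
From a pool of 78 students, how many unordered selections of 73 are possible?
C(78,73) = 78!/(73!×5!) = 21111090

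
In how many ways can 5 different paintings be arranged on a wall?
5! = 120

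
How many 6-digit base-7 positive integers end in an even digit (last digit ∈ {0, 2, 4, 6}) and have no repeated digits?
Last∈{0,2,4,6}. Last=0: 720. Last nonzero: 3×5×P(5,4) = 1800. Total = 2520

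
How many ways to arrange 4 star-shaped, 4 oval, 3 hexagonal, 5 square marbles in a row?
16! / (4! × 4! × 3! × 5!) = 50450400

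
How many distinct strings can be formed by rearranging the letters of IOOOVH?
6! / (1! × 1! × 3! × 1!) = 120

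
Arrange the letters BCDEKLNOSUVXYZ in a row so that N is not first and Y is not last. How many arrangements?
By inclusion-exclusion: 14! - 2×(14-1)! + (14-2)! = 87178291200 - 12454041600 + 479001600 = 75203251200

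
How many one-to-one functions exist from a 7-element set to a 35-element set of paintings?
P(35,7) = 35!/(35-7)! = 33891580800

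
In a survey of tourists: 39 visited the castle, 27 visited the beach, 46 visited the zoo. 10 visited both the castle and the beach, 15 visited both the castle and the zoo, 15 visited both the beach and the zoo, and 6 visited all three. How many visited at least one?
|A∪B∪C| = 39+27+46-10-15-15+6 = 78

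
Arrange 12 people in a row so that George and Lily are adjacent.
Treat as block: (12-1)! × 2! = 39916800 × 2 = 79833600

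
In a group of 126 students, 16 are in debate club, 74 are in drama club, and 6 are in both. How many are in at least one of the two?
|A∪B| = |A| + |B| - |A∩B| = 16 + 74 - 6 = 84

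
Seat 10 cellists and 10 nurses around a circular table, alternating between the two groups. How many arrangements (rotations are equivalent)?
Fix one of the cellists: (10-1)! ways for the remaining cellists, × 10! ways for the nurses = 362880 × 3628800 = 1316818944000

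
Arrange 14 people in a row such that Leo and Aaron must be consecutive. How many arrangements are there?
Treat the 2 as one block: (14-2+1)! × 2! = 6227020800 × 2 = 12454041600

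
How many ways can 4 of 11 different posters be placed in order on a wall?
P(11,4) = 11!/(11-4)! = 7920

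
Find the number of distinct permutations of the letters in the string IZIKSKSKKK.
10! / (5! × 2! × 2! × 1!) = 7560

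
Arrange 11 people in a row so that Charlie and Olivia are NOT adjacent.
Total - adjacent = 11! - (11-1)!×2 = 39916800 - 7257600 = 32659200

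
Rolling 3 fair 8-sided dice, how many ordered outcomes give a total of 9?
Coefficient of x^9 in (x + x² + ... + x^8)^3. By inclusion-exclusion on dice exceeding 8: Σ_j (-1)^j C(3,j)·C(9-1-8j, 2) = C(3,0)·C(8,2) = 1·28 = 28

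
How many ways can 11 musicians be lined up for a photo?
11! = 39916800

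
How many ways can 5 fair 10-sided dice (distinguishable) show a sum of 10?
Coefficient of x^10 in (x + x² + ... + x^10)^5. By inclusion-exclusion on dice exceeding 10: Σ_j (-1)^j C(5,j)·C(10-1-10j, 4) = C(5,0)·C(9,4) = 1·126 = 126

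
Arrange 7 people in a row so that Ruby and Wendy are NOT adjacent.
Total - adjacent = 7! - (7-1)!×2 = 5040 - 1440 = 3600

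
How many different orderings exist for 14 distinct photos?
14! = 87178291200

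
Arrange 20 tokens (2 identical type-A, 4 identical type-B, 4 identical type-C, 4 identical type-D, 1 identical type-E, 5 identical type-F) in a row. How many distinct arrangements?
20! / (2! × 4! × 4! × 4! × 1! × 5!) = 733296564000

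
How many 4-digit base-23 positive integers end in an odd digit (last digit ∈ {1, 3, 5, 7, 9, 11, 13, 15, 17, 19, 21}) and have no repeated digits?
Last∈{1,3,5,7,9,11,13,15,17,19,21}. Last=0: 0. Last nonzero: 11×21×P(21,2) = 97020. Total = 97020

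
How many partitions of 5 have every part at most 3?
Let r_j(i) = number of partitions of i into parts ≤ j, for i = 0..5. r_1(i) = 1 for all i; r_j(i) = r_{j-1}(i) + r_j(i-j). Rows j = 2..3: ≤2: 1 1 2 2 3 3; ≤3: 1 1 2 3 4 5. r_3(5) = 5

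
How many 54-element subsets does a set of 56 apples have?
C(56,54) = 56!/(54!×2!) = 1540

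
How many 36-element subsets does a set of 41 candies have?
C(41,36) = 41!/(36!×5!) = 749398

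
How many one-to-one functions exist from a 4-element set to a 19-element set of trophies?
P(19,4) = 19!/(19-4)! = 93024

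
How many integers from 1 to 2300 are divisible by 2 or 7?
⌊2300/2⌋ + ⌊2300/7⌋ - ⌊2300/14⌋ = 1150 + 328 - 164 = 1314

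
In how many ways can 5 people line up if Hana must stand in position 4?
Fix one position: (5-1)! = 24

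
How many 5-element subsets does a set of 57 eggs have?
C(57,5) = 57!/(5!×52!) = 4187106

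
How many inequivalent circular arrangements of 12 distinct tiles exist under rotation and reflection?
(12-1)!/2 = 39916800/2 = 19958400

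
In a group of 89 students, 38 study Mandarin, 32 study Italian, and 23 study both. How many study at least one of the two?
|A∪B| = |A| + |B| - |A∩B| = 38 + 32 - 23 = 47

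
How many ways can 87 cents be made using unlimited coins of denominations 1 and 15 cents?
Coefficient of x^87 in 1/(1-x^1) · 1/(1-x^15). Use j coins of 15 for j = 0..⌊87/15⌋ = 5, the rest in 1s: 5 + 1 = 6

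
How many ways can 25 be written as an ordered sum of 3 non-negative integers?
C(25+3-1, 3-1) = C(27, 2) = 351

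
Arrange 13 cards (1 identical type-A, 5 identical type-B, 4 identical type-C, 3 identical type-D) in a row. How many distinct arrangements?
13! / (1! × 5! × 4! × 3!) = 360360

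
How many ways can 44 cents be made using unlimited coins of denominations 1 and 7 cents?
Coefficient of x^44 in 1/(1-x^1) · 1/(1-x^7). Use j coins of 7 for j = 0..⌊44/7⌋ = 6, the rest in 1s: 6 + 1 = 7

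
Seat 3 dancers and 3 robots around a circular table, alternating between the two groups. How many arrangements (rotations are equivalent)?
Fix one of the dancers: (3-1)! ways for the remaining dancers, × 3! ways for the robots = 2 × 6 = 12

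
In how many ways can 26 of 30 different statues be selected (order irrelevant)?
C(30,26) = 30!/(26!×4!) = 27405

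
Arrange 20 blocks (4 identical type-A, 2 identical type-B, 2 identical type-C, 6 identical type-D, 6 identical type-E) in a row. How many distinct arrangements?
20! / (4! × 2! × 2! × 6! × 6!) = 48886437600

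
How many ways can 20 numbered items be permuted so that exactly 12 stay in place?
Choose the 12 fixed points C(20,12) = 125970, derange the rest: !8 = Σ_{j=0}^{8} (-1)^j·8!/j! = 40320 - 40320 + 20160 - 6720 + 1680 - 336 + 56 - 8 + 1 = 14833. Product = 125970 × 14833 = 1868513010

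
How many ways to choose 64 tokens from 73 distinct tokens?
C(73,64) = 73!/(64!×9!) = 97082021465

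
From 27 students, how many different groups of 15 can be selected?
C(27,15) = 27!/(15!×12!) = 17383860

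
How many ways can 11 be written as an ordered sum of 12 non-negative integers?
C(11+12-1, 12-1) = C(22, 11) = 705432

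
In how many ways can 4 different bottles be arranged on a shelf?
4! = 24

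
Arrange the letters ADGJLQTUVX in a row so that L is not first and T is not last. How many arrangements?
By inclusion-exclusion: 10! - 2×(10-1)! + (10-2)! = 3628800 - 725760 + 40320 = 2943360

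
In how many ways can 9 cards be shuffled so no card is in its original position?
!9 = Σ_{j=0}^{9} (-1)^j·9!/j! = 362880 - 362880 + 181440 - 60480 + 15120 - 3024 + 504 - 72 + 9 - 1 = 133496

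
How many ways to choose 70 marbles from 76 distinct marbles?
C(76,70) = 76!/(70!×6!) = 218618940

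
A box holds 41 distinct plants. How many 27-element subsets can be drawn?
C(41,27) = 41!/(27!×14!) = 35240152720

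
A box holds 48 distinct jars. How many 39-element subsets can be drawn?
C(48,39) = 48!/(39!×9!) = 1677106640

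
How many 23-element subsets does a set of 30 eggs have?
C(30,23) = 30!/(23!×7!) = 2035800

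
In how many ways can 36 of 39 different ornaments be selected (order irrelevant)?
C(39,36) = 39!/(36!×3!) = 9139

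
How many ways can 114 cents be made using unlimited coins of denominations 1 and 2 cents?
Coefficient of x^114 in 1/(1-x^1) · 1/(1-x^2). Use j coins of 2 for j = 0..⌊114/2⌋ = 57, the rest in 1s: 57 + 1 = 58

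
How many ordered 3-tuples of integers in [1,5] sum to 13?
Coefficient of x^13 in (x + x² + ... + x^5)^3. By inclusion-exclusion on dice exceeding 5: Σ_j (-1)^j C(3,j)·C(13-1-5j, 2) = C(3,0)·C(12,2) - C(3,1)·C(7,2) + C(3,2)·C(2,2) = 1·66 - 3·21 + 3·1 = 6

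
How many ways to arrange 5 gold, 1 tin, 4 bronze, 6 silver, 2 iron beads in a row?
18! / (5! × 1! × 4! × 6! × 2!) = 1543782240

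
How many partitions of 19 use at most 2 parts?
By conjugation, equals partitions of 19 into parts ≤ 2. Let r_j(i) = number of partitions of i into parts ≤ j, for i = 0..19. r_1(i) = 1 for all i; r_j(i) = r_{j-1}(i) + r_j(i-j). Rows j = 2..2: ≤2: 1 1 2 2 3 3 4 4 5 5 6 6 7 7 8 8 9 9 10 10. r_2(19) = 10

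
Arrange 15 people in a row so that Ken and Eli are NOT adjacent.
Total - adjacent = 15! - (15-1)!×2 = 1307674368000 - 174356582400 = 1133317785600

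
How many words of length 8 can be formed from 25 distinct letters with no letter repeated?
P(25,8) = 25!/(25-8)! = 43609104000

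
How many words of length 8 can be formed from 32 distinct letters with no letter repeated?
P(32,8) = 32!/(32-8)! = 424097856000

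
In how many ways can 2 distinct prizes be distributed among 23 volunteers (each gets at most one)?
P(23,2) = 23!/(23-2)! = 506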